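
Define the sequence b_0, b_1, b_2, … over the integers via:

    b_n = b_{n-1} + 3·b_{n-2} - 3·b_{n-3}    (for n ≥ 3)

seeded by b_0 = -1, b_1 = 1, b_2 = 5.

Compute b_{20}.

177143

b_3 = 1·5 + 3·1 + -3·-1 = 11
b_4 = 1·11 + 3·5 + -3·1 = 23
b_5 = 1·23 + 3·11 + -3·5 = 41
b_6 = 1·41 + 3·23 + -3·11 = 77
b_7 = 1·77 + 3·41 + -3·23 = 131
b_8 = 1·131 + 3·77 + -3·41 = 239
b_9 = 1·239 + 3·131 + -3·77 = 401
b_10 = 1·401 + 3·239 + -3·131 = 725
b_11 = 1·725 + 3·401 + -3·239 = 1211
b_12 = 1·1211 + 3·725 + -3·401 = 2183
b_13 = 1·2183 + 3·1211 + -3·725 = 3641
b_14 = 1·3641 + 3·2183 + -3·1211 = 6557
b_15 = 1·6557 + 3·3641 + -3·2183 = 10931
b_16 = 1·10931 + 3·6557 + -3·3641 = 19679
b_17 = 1·19679 + 3·10931 + -3·6557 = 32801
b_18 = 1·32801 + 3·19679 + -3·10931 = 59045
b_19 = 1·59045 + 3·32801 + -3·19679 = 98411
b_20 = 1·98411 + 3·59045 + -3·32801 = 177143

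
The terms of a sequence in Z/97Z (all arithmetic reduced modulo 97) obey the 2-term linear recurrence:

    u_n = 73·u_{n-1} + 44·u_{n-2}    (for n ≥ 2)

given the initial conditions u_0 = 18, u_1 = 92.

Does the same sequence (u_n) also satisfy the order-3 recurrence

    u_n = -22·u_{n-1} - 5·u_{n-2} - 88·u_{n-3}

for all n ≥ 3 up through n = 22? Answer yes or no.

yes

Terms u_0..u_22: 18, 92, 39, 8, 69, 54, 91, 95, 75, 52, 15, 85, 75, 0, 2, 49, 76, 41, 32, 66, 18, 47, 52
n=3: candidate gives 8, actual u_3 = 8 ✓
n=4: candidate gives 69, actual u_4 = 69 ✓
n=5: candidate gives 54, actual u_5 = 54 ✓
n=6: candidate gives 91, actual u_6 = 91 ✓
n=7: candidate gives 95, actual u_7 = 95 ✓
n=8: candidate gives 75, actual u_8 = 75 ✓
n=9: candidate gives 52, actual u_9 = 52 ✓
n=10: candidate gives 15, actual u_10 = 15 ✓
n=11: candidate gives 85, actual u_11 = 85 ✓
n=12: candidate gives 75, actual u_12 = 75 ✓
n=13: candidate gives 0, actual u_13 = 0 ✓
n=14: candidate gives 2, actual u_14 = 2 ✓
n=15: candidate gives 49, actual u_15 = 49 ✓
n=16: candidate gives 76, actual u_16 = 76 ✓
n=17: candidate gives 41, actual u_17 = 41 ✓
n=18: candidate gives 32, actual u_18 = 32 ✓
n=19: candidate gives 66, actual u_19 = 66 ✓
n=20: candidate gives 18, actual u_20 = 18 ✓
n=21: candidate gives 47, actual u_21 = 47 ✓
n=22: candidate gives 52, actual u_22 = 52 ✓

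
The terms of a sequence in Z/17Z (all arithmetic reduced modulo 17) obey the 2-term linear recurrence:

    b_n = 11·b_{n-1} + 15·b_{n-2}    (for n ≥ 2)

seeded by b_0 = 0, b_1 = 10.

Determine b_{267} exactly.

0

b_2 = 11·10 + 15·0 = 8
b_3 = 11·8 + 15·10 = 0
b_4 = 11·0 + 15·8 = 1
b_5 = 11·1 + 15·0 = 11
b_6 = 11·11 + 15·1 = 0
b_7 = 11·0 + 15·11 = 12
b_8 = 11·12 + 15·0 = 13
b_9 = 11·13 + 15·12 = 0
b_10 = 11·0 + 15·13 = 8
b_11 = 11·8 + 15·0 = 3
b_12 = 11·3 + 15·8 = 0
b_13 = 11·0 + 15·3 = 11
b_14 = 11·11 + 15·0 = 2
b_15 = 11·2 + 15·11 = 0
b_16 = 11·0 + 15·2 = 13
b_17 = 11·13 + 15·0 = 7
b_18 = 11·7 + 15·13 = 0
b_19 = 11·0 + 15·7 = 3
b_20 = 11·3 + 15·0 = 16
b_21 = 11·16 + 15·3 = 0
b_22 = 11·0 + 15·16 = 2
b_23 = 11·2 + 15·0 = 5
b_24 = 11·5 + 15·2 = 0
b_25 = 11·0 + 15·5 = 7
b_26 = 11·7 + 15·0 = 9
b_27 = 11·9 + 15·7 = 0
b_28 = 11·0 + 15·9 = 16
b_29 = 11·16 + 15·0 = 6
b_30 = 11·6 + 15·16 = 0
b_31 = 11·0 + 15·6 = 5
b_32 = 11·5 + 15·0 = 4
b_33 = 11·4 + 15·5 = 0
b_34 = 11·0 + 15·4 = 9
b_35 = 11·9 + 15·0 = 14
b_36 = 11·14 + 15·9 = 0
b_37 = 11·0 + 15·14 = 6
b_38 = 11·6 + 15·0 = 15
b_39 = 11·15 + 15·6 = 0
b_40 = 11·0 + 15·15 = 4
b_41 = 11·4 + 15·0 = 10
b_42 = 11·10 + 15·4 = 0
b_43 = 11·0 + 15·10 = 14
b_44 = 11·14 + 15·0 = 1
b_45 = 11·1 + 15·14 = 0
b_46 = 11·0 + 15·1 = 15
b_47 = 11·15 + 15·0 = 12
b_48 = 11·12 + 15·15 = 0
b_49 = 11·0 + 15·12 = 10
(b_48, b_49) = (0, 10) = (b_0, b_1), so the sequence has period 48.
267 ≡ 27 (mod 48), hence b_267 = b_27 = 0.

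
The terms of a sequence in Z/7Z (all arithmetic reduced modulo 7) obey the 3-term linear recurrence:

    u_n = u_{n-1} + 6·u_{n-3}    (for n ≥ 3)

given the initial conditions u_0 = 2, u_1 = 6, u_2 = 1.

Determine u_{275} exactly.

u_3 = 1·1 + 0·6 + 6·2 = 6
u_4 = 1·6 + 0·1 + 6·6 = 0
u_5 = 1·0 + 0·6 + 6·1 = 6
u_6 = 1·6 + 0·0 + 6·6 = 0
u_7 = 1·0 + 0·6 + 6·0 = 0
u_8 = 1·0 + 0·0 + 6·6 = 1
u_9 = 1·1 + 0·0 + 6·0 = 1
u_10 = 1·1 + 0·1 + 6·0 = 1
u_11 = 1·1 + 0·1 + 6·1 = 0
u_12 = 1·0 + 0·1 + 6·1 = 6
u_13 = 1·6 + 0·0 + 6·1 = 5
u_14 = 1·5 + 0·6 + 6·0 = 5
u_15 = 1·5 + 0·5 + 6·6 = 6
u_16 = 1·6 + 0·5 + 6·5 = 1
u_17 = 1·1 + 0·6 + 6·5 = 3
u_18 = 1·3 + 0·1 + 6·6 = 4
u_19 = 1·4 + 0·3 + 6·1 = 3
u_20 = 1·3 + 0·4 + 6·3 = 0
u_21 = 1·0 + 0·3 + 6·4 = 3
u_22 = 1·3 + 0·0 + 6·3 = 0
u_23 = 1·0 + 0·3 + 6·0 = 0
u_24 = 1·0 + 0·0 + 6·3 = 4
u_25 = 1·4 + 0·0 + 6·0 = 4
u_26 = 1·4 + 0·4 + 6·0 = 4
u_27 = 1·4 + 0·4 + 6·4 = 0
u_28 = 1·0 + 0·4 + 6·4 = 3
u_29 = 1·3 + 0·0 + 6·4 = 6
u_30 = 1·6 + 0·3 + 6·0 = 6
u_31 = 1·6 + 0·6 + 6·3 = 3
u_32 = 1·3 + 0·6 + 6·6 = 4
u_33 = 1·4 + 0·3 + 6·6 = 5
u_34 = 1·5 + 0·4 + 6·3 = 2
u_35 = 1·2 + 0·5 + 6·4 = 5
u_36 = 1·5 + 0·2 + 6·5 = 0
u_37 = 1·0 + 0·5 + 6·2 = 5
u_38 = 1·5 + 0·0 + 6·5 = 0
u_39 = 1·0 + 0·5 + 6·0 = 0
u_40 = 1·0 + 0·0 + 6·5 = 2
u_41 = 1·2 + 0·0 + 6·0 = 2
u_42 = 1·2 + 0·2 + 6·0 = 2
u_43 = 1·2 + 0·2 + 6·2 = 0
u_44 = 1·0 + 0·2 + 6·2 = 5
u_45 = 1·5 + 0·0 + 6·2 = 3
u_46 = 1·3 + 0·5 + 6·0 = 3
u_47 = 1·3 + 0·3 + 6·5 = 5
u_48 = 1·5 + 0·3 + 6·3 = 2
u_49 = 1·2 + 0·5 + 6·3 = 6
u_50 = 1·6 + 0·2 + 6·5 = 1
(u_48, u_49, u_50) = (2, 6, 1) = (u_0, u_1, u_2), so the sequence has period 48.
275 ≡ 35 (mod 48), hence u_275 = u_35 = 5.

5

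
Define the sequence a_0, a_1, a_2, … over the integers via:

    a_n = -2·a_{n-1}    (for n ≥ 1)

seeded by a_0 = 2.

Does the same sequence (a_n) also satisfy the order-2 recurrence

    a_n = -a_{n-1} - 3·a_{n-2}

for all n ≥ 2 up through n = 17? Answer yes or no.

no

Terms a_0..a_17: 2, -4, 8, -16, 32, -64, 128, -256, 512, -1024, 2048, -4096, 8192, -16384, 32768, -65536, 131072, -262144
n=2: candidate gives -2, actual a_2 = 8 ✗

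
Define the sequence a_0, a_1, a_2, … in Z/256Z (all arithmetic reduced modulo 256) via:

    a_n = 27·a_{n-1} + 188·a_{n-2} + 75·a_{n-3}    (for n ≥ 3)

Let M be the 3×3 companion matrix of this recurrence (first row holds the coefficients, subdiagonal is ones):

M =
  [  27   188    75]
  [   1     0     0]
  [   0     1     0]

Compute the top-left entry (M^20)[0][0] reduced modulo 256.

(M^20)[0][0] is the top entry after applying M 20 times to the unit state (1, 0, 0). Equivalently it is h_{22} for the auxiliary sequence (h_n) obeying the same recurrence with h_2 = 1 and h_i = 0 for 0 ≤ i < 2:
h_3 = 27·1 + 188·0 + 75·0 = 27
h_4 = 27·27 + 188·1 + 75·0 = 149
h_5 = 27·149 + 188·27 + 75·1 = 214
h_6 = 27·214 + 188·149 + 75·27 = 231
h_7 = 27·231 + 188·214 + 75·149 = 44
h_8 = 27·44 + 188·231 + 75·214 = 250
h_9 = 27·250 + 188·44 + 75·231 = 91
h_10 = 27·91 + 188·250 + 75·44 = 21
h_11 = 27·21 + 188·91 + 75·250 = 73
h_12 = 27·73 + 188·21 + 75·91 = 200
h_13 = 27·200 + 188·73 + 75·21 = 219
h_14 = 27·219 + 188·200 + 75·73 = 92
h_15 = 27·92 + 188·219 + 75·200 = 32
h_16 = 27·32 + 188·92 + 75·219 = 25
h_17 = 27·25 + 188·32 + 75·92 = 23
h_18 = 27·23 + 188·25 + 75·32 = 41
h_19 = 27·41 + 188·23 + 75·25 = 138
h_20 = 27·138 + 188·41 + 75·23 = 103
h_21 = 27·103 + 188·138 + 75·41 = 56
h_22 = 27·56 + 188·103 + 75·138 = 250

250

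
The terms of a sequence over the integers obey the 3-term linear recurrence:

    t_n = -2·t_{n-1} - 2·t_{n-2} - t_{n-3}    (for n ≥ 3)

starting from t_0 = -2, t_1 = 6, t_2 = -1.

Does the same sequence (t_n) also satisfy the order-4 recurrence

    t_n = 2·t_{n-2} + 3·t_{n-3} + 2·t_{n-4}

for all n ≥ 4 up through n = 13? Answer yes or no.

Terms t_0..t_13: -2, 6, -1, -8, 12, -7, -2, 6, -1, -8, 12, -7, -2, 6
n=4: candidate gives 12, actual t_4 = 12 ✓
n=5: candidate gives -7, actual t_5 = -7 ✓
n=6: candidate gives -2, actual t_6 = -2 ✓
n=7: candidate gives 6, actual t_7 = 6 ✓
n=8: candidate gives -1, actual t_8 = -1 ✓
n=9: candidate gives -8, actual t_9 = -8 ✓
n=10: candidate gives 12, actual t_10 = 12 ✓
n=11: candidate gives -7, actual t_11 = -7 ✓
n=12: candidate gives -2, actual t_12 = -2 ✓
n=13: candidate gives 6, actual t_13 = 6 ✓

yes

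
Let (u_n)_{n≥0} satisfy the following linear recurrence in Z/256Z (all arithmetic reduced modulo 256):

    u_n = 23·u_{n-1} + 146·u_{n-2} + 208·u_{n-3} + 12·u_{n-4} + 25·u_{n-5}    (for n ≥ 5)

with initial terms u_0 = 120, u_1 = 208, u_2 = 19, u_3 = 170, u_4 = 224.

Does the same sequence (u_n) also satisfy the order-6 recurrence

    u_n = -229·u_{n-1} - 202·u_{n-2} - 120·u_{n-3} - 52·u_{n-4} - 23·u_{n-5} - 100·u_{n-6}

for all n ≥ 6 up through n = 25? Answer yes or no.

yes

Terms u_0..u_25: 120, 208, 19, 170, 224, 252, 184, 19, 127, 111, 19, 15, 46, 187, 244, 129, 78, 22, 249, 43, 0, 124, 230, 183, 144, 254
n=6: candidate gives 184, actual u_6 = 184 ✓
n=7: candidate gives 19, actual u_7 = 19 ✓
n=8: candidate gives 127, actual u_8 = 127 ✓
n=9: candidate gives 111, actual u_9 = 111 ✓
n=10: candidate gives 19, actual u_10 = 19 ✓
n=11: candidate gives 15, actual u_11 = 15 ✓
n=12: candidate gives 46, actual u_12 = 46 ✓
n=13: candidate gives 187, actual u_13 = 187 ✓
n=14: candidate gives 244, actual u_14 = 244 ✓
n=15: candidate gives 129, actual u_15 = 129 ✓
n=16: candidate gives 78, actual u_16 = 78 ✓
n=17: candidate gives 22, actual u_17 = 22 ✓
n=18: candidate gives 249, actual u_18 = 249 ✓
n=19: candidate gives 43, actual u_19 = 43 ✓
n=20: candidate gives 0, actual u_20 = 0 ✓
n=21: candidate gives 124, actual u_21 = 124 ✓
n=22: candidate gives 230, actual u_22 = 230 ✓
n=23: candidate gives 183, actual u_23 = 183 ✓
n=24: candidate gives 144, actual u_24 = 144 ✓
n=25: candidate gives 254, actual u_25 = 254 ✓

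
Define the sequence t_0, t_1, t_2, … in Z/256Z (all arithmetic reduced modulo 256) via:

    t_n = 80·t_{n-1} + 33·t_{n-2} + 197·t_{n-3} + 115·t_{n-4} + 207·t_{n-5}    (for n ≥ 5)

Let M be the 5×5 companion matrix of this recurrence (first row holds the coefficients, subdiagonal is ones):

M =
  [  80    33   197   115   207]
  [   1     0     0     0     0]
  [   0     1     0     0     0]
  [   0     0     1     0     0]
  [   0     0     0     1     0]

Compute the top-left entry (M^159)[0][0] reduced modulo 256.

156

(M^159)[0][0] is the top entry after applying M 159 times to the unit state (1, 0, 0, 0, 0). Equivalently it is h_{163} for the auxiliary sequence (h_n) obeying the same recurrence with h_4 = 1 and h_i = 0 for 0 ≤ i < 4:
h_5 = 80·1 + 33·0 + 197·0 + 115·0 + 207·0 = 80
h_6 = 80·80 + 33·1 + 197·0 + 115·0 + 207·0 = 33
h_7 = 80·33 + 33·80 + 197·1 + 115·0 + 207·0 = 101
h_8 = 80·101 + 33·33 + 197·80 + 115·1 + 207·0 = 212
h_9 = 80·212 + 33·101 + 197·33 + 115·80 + 207·1 = 105
h_10 = 80·105 + 33·212 + 197·101 + 115·33 + 207·80 = 96
Continuing the recurrence:
  h_11 = 187;  h_12 = 132;  h_13 = 210;  h_14 = 146;  h_15 = 231;  h_16 = 29
  h_17 = 67;  h_18 = 212;  h_19 = 7;  h_20 = 227;  h_21 = 135;  h_22 = 63
  h_23 = 87;  h_24 = 212;  h_25 = 36;  h_26 = 253;  h_27 = 222;  h_28 = 70
  h_29 = 199;  h_30 = 207;  h_31 = 130;  h_32 = 102;  h_33 = 236;  h_34 = 214
  h_35 = 145;  h_36 = 114;  h_37 = 125;  h_38 = 77;  h_39 = 20;  h_40 = 211
  h_41 = 26;  h_42 = 97;  h_43 = 72;  h_44 = 248;  h_45 = 184;  h_46 = 121
  h_47 = 39;  h_48 = 1;  h_49 = 164;  h_50 = 135;  h_51 = 117;  h_52 = 39
  h_53 = 163;  h_54 = 65;  h_55 = 14;  h_56 = 80;  h_57 = 149;  h_58 = 166
  h_59 = 126;  h_60 = 177;  h_61 = 235;  h_62 = 68;  h_63 = 148;  h_64 = 64
  h_65 = 24;  h_66 = 53;  h_67 = 96;  h_68 = 185;  h_69 = 129;  h_70 = 64
  h_71 = 249;  h_72 = 16;  h_73 = 227;  h_74 = 172;  h_75 = 238;  h_76 = 194
  h_77 = 147;  h_78 = 233;  h_79 = 11;  h_80 = 48;  h_81 = 159;  h_82 = 223
  h_83 = 119;  h_84 = 191;  h_85 = 223;  h_86 = 160;  h_87 = 128;  h_88 = 65
  h_89 = 142;  h_90 = 114;  h_91 = 211;  h_92 = 155;  h_93 = 182;  h_94 = 66
  h_95 = 84;  h_96 = 14;  h_97 = 21;  h_98 = 210;  h_99 = 53;  h_100 = 1
  h_101 = 128;  h_102 = 59;  h_103 = 82;  h_104 = 9;  h_105 = 24;  h_106 = 196
  h_107 = 208;  h_108 = 21;  h_109 = 67;  h_110 = 41;  h_111 = 136;  h_112 = 247
  h_113 = 89;  h_114 = 231;  h_115 = 251;  h_116 = 161;  h_117 = 34;  h_118 = 68
  h_119 = 17;  h_120 = 134;  h_121 = 218;  h_122 = 133;  h_123 = 103;  h_124 = 8
  h_125 = 104;  h_126 = 208;  h_127 = 96;  h_128 = 185;  h_129 = 112;  h_130 = 65
  h_131 = 109;  h_132 = 92;  h_133 = 185;  h_134 = 80;  h_135 = 43;  h_136 = 148
  h_137 = 218;  h_138 = 210;  h_139 = 159;  h_140 = 197;  h_141 = 67;  h_142 = 76
  h_143 = 55;  h_144 = 155;  h_145 = 103;  h_146 = 207;  h_147 = 103;  h_148 = 60
  h_149 = 236;  h_150 = 5;  h_151 = 206;  h_152 = 222;  h_153 = 79;  h_154 = 231
  h_155 = 202;  h_156 = 254;  h_157 = 44;  h_158 = 150;  h_159 = 137;  h_160 = 114
  h_161 = 221
h_162 = 80·221 + 33·114 + 197·137 + 115·150 + 207·44 = 37
h_163 = 80·37 + 33·221 + 197·114 + 115·137 + 207·150 = 156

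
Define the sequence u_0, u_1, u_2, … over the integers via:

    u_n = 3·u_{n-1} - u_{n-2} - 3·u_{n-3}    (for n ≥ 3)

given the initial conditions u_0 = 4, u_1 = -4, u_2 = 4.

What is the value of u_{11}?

u_3 = 3·4 + -1·-4 + -3·4 = 4
u_4 = 3·4 + -1·4 + -3·-4 = 20
u_5 = 3·20 + -1·4 + -3·4 = 44
u_6 = 3·44 + -1·20 + -3·4 = 100
u_7 = 3·100 + -1·44 + -3·20 = 196
u_8 = 3·196 + -1·100 + -3·44 = 356
u_9 = 3·356 + -1·196 + -3·100 = 572
u_10 = 3·572 + -1·356 + -3·196 = 772
u_11 = 3·772 + -1·572 + -3·356 = 676

676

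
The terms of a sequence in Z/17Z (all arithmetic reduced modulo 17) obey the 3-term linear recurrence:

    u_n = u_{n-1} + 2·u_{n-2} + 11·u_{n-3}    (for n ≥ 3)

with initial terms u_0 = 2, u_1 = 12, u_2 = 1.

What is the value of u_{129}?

5

u_3 = 1·1 + 2·12 + 11·2 = 13
u_4 = 1·13 + 2·1 + 11·12 = 11
u_5 = 1·11 + 2·13 + 11·1 = 14
u_6 = 1·14 + 2·11 + 11·13 = 9
u_7 = 1·9 + 2·14 + 11·11 = 5
u_8 = 1·5 + 2·9 + 11·14 = 7
u_9 = 1·7 + 2·5 + 11·9 = 14
u_10 = 1·14 + 2·7 + 11·5 = 15
u_11 = 1·15 + 2·14 + 11·7 = 1
u_12 = 1·1 + 2·15 + 11·14 = 15
u_13 = 1·15 + 2·1 + 11·15 = 12
u_14 = 1·12 + 2·15 + 11·1 = 2
u_15 = 1·2 + 2·12 + 11·15 = 4
u_16 = 1·4 + 2·2 + 11·12 = 4
u_17 = 1·4 + 2·4 + 11·2 = 0
u_18 = 1·0 + 2·4 + 11·4 = 1
u_19 = 1·1 + 2·0 + 11·4 = 11
u_20 = 1·11 + 2·1 + 11·0 = 13
u_21 = 1·13 + 2·11 + 11·1 = 12
u_22 = 1·12 + 2·13 + 11·11 = 6
u_23 = 1·6 + 2·12 + 11·13 = 3
u_24 = 1·3 + 2·6 + 11·12 = 11
u_25 = 1·11 + 2·3 + 11·6 = 15
u_26 = 1·15 + 2·11 + 11·3 = 2
u_27 = 1·2 + 2·15 + 11·11 = 0
u_28 = 1·0 + 2·2 + 11·15 = 16
u_29 = 1·16 + 2·0 + 11·2 = 4
u_30 = 1·4 + 2·16 + 11·0 = 2
u_31 = 1·2 + 2·4 + 11·16 = 16
u_32 = 1·16 + 2·2 + 11·4 = 13
u_33 = 1·13 + 2·16 + 11·2 = 16
u_34 = 1·16 + 2·13 + 11·16 = 14
u_35 = 1·14 + 2·16 + 11·13 = 2
u_36 = 1·2 + 2·14 + 11·16 = 2
u_37 = 1·2 + 2·2 + 11·14 = 7
u_38 = 1·7 + 2·2 + 11·2 = 16
u_39 = 1·16 + 2·7 + 11·2 = 1
u_40 = 1·1 + 2·16 + 11·7 = 8
u_41 = 1·8 + 2·1 + 11·16 = 16
u_42 = 1·16 + 2·8 + 11·1 = 9
u_43 = 1·9 + 2·16 + 11·8 = 10
u_44 = 1·10 + 2·9 + 11·16 = 0
u_45 = 1·0 + 2·10 + 11·9 = 0
u_46 = 1·0 + 2·0 + 11·10 = 8
u_47 = 1·8 + 2·0 + 11·0 = 8
u_48 = 1·8 + 2·8 + 11·0 = 7
u_49 = 1·7 + 2·8 + 11·8 = 9
u_50 = 1·9 + 2·7 + 11·8 = 9
u_51 = 1·9 + 2·9 + 11·7 = 2
u_52 = 1·2 + 2·9 + 11·9 = 0
u_53 = 1·0 + 2·2 + 11·9 = 1
u_54 = 1·1 + 2·0 + 11·2 = 6
u_55 = 1·6 + 2·1 + 11·0 = 8
u_56 = 1·8 + 2·6 + 11·1 = 14
u_57 = 1·14 + 2·8 + 11·6 = 11
u_58 = 1·11 + 2·14 + 11·8 = 8
u_59 = 1·8 + 2·11 + 11·14 = 14
u_60 = 1·14 + 2·8 + 11·11 = 15
u_61 = 1·15 + 2·14 + 11·8 = 12
u_62 = 1·12 + 2·15 + 11·14 = 9
u_63 = 1·9 + 2·12 + 11·15 = 11
u_64 = 1·11 + 2·9 + 11·12 = 8
u_65 = 1·8 + 2·11 + 11·9 = 10
u_66 = 1·10 + 2·8 + 11·11 = 11
u_67 = 1·11 + 2·10 + 11·8 = 0
u_68 = 1·0 + 2·11 + 11·10 = 13
u_69 = 1·13 + 2·0 + 11·11 = 15
u_70 = 1·15 + 2·13 + 11·0 = 7
u_71 = 1·7 + 2·15 + 11·13 = 10
u_72 = 1·10 + 2·7 + 11·15 = 2
u_73 = 1·2 + 2·10 + 11·7 = 14
u_74 = 1·14 + 2·2 + 11·10 = 9
u_75 = 1·9 + 2·14 + 11·2 = 8
u_76 = 1·8 + 2·9 + 11·14 = 10
u_77 = 1·10 + 2·8 + 11·9 = 6
u_78 = 1·6 + 2·10 + 11·8 = 12
u_79 = 1·12 + 2·6 + 11·10 = 15
u_80 = 1·15 + 2·12 + 11·6 = 3
u_81 = 1·3 + 2·15 + 11·12 = 12
u_82 = 1·12 + 2·3 + 11·15 = 13
u_83 = 1·13 + 2·12 + 11·3 = 2
u_84 = 1·2 + 2·13 + 11·12 = 7
u_85 = 1·7 + 2·2 + 11·13 = 1
u_86 = 1·1 + 2·7 + 11·2 = 3
u_87 = 1·3 + 2·1 + 11·7 = 14
u_88 = 1·14 + 2·3 + 11·1 = 14
u_89 = 1·14 + 2·14 + 11·3 = 7
u_90 = 1·7 + 2·14 + 11·14 = 2
u_91 = 1·2 + 2·7 + 11·14 = 0
u_92 = 1·0 + 2·2 + 11·7 = 13
u_93 = 1·13 + 2·0 + 11·2 = 1
u_94 = 1·1 + 2·13 + 11·0 = 10
u_95 = 1·10 + 2·1 + 11·13 = 2
u_96 = 1·2 + 2·10 + 11·1 = 16
u_97 = 1·16 + 2·2 + 11·10 = 11
u_98 = 1·11 + 2·16 + 11·2 = 14
u_99 = 1·14 + 2·11 + 11·16 = 8
u_100 = 1·8 + 2·14 + 11·11 = 4
u_101 = 1·4 + 2·8 + 11·14 = 4
u_102 = 1·4 + 2·4 + 11·8 = 15
u_103 = 1·15 + 2·4 + 11·4 = 16
u_104 = 1·16 + 2·15 + 11·4 = 5
u_105 = 1·5 + 2·16 + 11·15 = 15
u_106 = 1·15 + 2·5 + 11·16 = 14
u_107 = 1·14 + 2·15 + 11·5 = 14
u_108 = 1·14 + 2·14 + 11·15 = 3
u_109 = 1·3 + 2·14 + 11·14 = 15
u_110 = 1·15 + 2·3 + 11·14 = 5
u_111 = 1·5 + 2·15 + 11·3 = 0
u_112 = 1·0 + 2·5 + 11·15 = 5
u_113 = 1·5 + 2·0 + 11·5 = 9
u_114 = 1·9 + 2·5 + 11·0 = 2
u_115 = 1·2 + 2·9 + 11·5 = 7
u_116 = 1·7 + 2·2 + 11·9 = 8
u_117 = 1·8 + 2·7 + 11·2 = 10
u_118 = 1·10 + 2·8 + 11·7 = 1
u_119 = 1·1 + 2·10 + 11·8 = 7
u_120 = 1·7 + 2·1 + 11·10 = 0
u_121 = 1·0 + 2·7 + 11·1 = 8
u_122 = 1·8 + 2·0 + 11·7 = 0
u_123 = 1·0 + 2·8 + 11·0 = 16
u_124 = 1·16 + 2·0 + 11·8 = 2
u_125 = 1·2 + 2·16 + 11·0 = 0
u_126 = 1·0 + 2·2 + 11·16 = 10
u_127 = 1·10 + 2·0 + 11·2 = 15
u_128 = 1·15 + 2·10 + 11·0 = 1
u_129 = 1·1 + 2·15 + 11·10 = 5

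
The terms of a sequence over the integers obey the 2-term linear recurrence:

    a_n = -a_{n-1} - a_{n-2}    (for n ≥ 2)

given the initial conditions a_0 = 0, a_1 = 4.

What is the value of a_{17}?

-4

a_2 = -1·4 + -1·0 = -4
a_3 = -1·-4 + -1·4 = 0
a_4 = -1·0 + -1·-4 = 4
(a_3, a_4) = (0, 4) = (a_0, a_1), so the sequence has period 3.
17 ≡ 2 (mod 3), hence a_17 = a_2 = -4.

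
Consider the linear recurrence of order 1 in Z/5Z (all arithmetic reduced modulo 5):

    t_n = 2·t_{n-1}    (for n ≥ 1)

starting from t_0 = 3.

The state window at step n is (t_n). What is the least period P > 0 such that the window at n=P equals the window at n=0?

4

n=0: window = (3)
n=1: window = (1)
n=2: window = (2)
n=3: window = (4)
n=4: window = (3)
window at n=4 equals window at n=0 → period = 4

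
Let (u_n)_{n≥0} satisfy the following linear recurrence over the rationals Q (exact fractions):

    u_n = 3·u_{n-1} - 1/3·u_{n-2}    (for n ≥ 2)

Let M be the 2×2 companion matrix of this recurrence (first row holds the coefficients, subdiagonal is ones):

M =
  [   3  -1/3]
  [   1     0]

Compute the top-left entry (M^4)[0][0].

(M^4)[0][0] is the top entry after applying M 4 times to the unit state (1, 0). Equivalently it is h_{5} for the auxiliary sequence (h_n) obeying the same recurrence with h_1 = 1 and h_i = 0 for 0 ≤ i < 1:
h_2 = 3·1 + -1/3·0 = 3
h_3 = 3·3 + -1/3·1 = 26/3
h_4 = 3·26/3 + -1/3·3 = 25
h_5 = 3·25 + -1/3·26/3 = 649/9

649/9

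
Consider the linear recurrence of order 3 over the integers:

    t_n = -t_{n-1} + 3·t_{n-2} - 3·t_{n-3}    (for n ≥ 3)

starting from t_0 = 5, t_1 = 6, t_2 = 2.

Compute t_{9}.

t_3 = -1·2 + 3·6 + -3·5 = 1
t_4 = -1·1 + 3·2 + -3·6 = -13
t_5 = -1·-13 + 3·1 + -3·2 = 10
t_6 = -1·10 + 3·-13 + -3·1 = -52
t_7 = -1·-52 + 3·10 + -3·-13 = 121
t_8 = -1·121 + 3·-52 + -3·10 = -307
t_9 = -1·-307 + 3·121 + -3·-52 = 826

826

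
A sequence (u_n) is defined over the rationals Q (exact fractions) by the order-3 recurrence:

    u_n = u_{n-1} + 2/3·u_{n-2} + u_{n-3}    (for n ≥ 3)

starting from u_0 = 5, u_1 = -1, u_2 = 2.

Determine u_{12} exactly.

u_3 = 1·2 + 2/3·-1 + 1·5 = 19/3
u_4 = 1·19/3 + 2/3·2 + 1·-1 = 20/3
u_5 = 1·20/3 + 2/3·19/3 + 1·2 = 116/9
u_6 = 1·116/9 + 2/3·20/3 + 1·19/3 = 71/3
u_7 = 1·71/3 + 2/3·116/9 + 1·20/3 = 1051/27
u_8 = 1·1051/27 + 2/3·71/3 + 1·116/9 = 1825/27
u_9 = 1·1825/27 + 2/3·1051/27 + 1·71/3 = 9494/81
u_10 = 1·9494/81 + 2/3·1825/27 + 1·1051/27 = 16297/81
u_11 = 1·16297/81 + 2/3·9494/81 + 1·1825/27 = 84304/243
u_12 = 1·84304/243 + 2/3·16297/81 + 1·9494/81 = 48460/81

48460/81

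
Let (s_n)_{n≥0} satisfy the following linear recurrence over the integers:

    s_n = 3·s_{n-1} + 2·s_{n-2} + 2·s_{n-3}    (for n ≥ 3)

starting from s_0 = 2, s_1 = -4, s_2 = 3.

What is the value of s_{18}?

1273998801

s_3 = 3·3 + 2·-4 + 2·2 = 5
s_4 = 3·5 + 2·3 + 2·-4 = 13
s_5 = 3·13 + 2·5 + 2·3 = 55
s_6 = 3·55 + 2·13 + 2·5 = 201
s_7 = 3·201 + 2·55 + 2·13 = 739
s_8 = 3·739 + 2·201 + 2·55 = 2729
s_9 = 3·2729 + 2·739 + 2·201 = 10067
s_10 = 3·10067 + 2·2729 + 2·739 = 37137
s_11 = 3·37137 + 2·10067 + 2·2729 = 137003
s_12 = 3·137003 + 2·37137 + 2·10067 = 505417
s_13 = 3·505417 + 2·137003 + 2·37137 = 1864531
s_14 = 3·1864531 + 2·505417 + 2·137003 = 6878433
s_15 = 3·6878433 + 2·1864531 + 2·505417 = 25375195
s_16 = 3·25375195 + 2·6878433 + 2·1864531 = 93611513
s_17 = 3·93611513 + 2·25375195 + 2·6878433 = 345341795
s_18 = 3·345341795 + 2·93611513 + 2·25375195 = 1273998801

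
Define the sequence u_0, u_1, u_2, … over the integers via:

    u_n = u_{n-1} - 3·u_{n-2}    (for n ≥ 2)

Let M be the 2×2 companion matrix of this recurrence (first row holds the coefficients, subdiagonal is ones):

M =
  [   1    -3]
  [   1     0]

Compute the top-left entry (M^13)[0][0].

-1079

(M^13)[0][0] is the top entry after applying M 13 times to the unit state (1, 0). Equivalently it is h_{14} for the auxiliary sequence (h_n) obeying the same recurrence with h_1 = 1 and h_i = 0 for 0 ≤ i < 1:
h_2 = 1·1 + -3·0 = 1
h_3 = 1·1 + -3·1 = -2
h_4 = 1·-2 + -3·1 = -5
h_5 = 1·-5 + -3·-2 = 1
h_6 = 1·1 + -3·-5 = 16
h_7 = 1·16 + -3·1 = 13
h_8 = 1·13 + -3·16 = -35
h_9 = 1·-35 + -3·13 = -74
h_10 = 1·-74 + -3·-35 = 31
h_11 = 1·31 + -3·-74 = 253
h_12 = 1·253 + -3·31 = 160
h_13 = 1·160 + -3·253 = -599
h_14 = 1·-599 + -3·160 = -1079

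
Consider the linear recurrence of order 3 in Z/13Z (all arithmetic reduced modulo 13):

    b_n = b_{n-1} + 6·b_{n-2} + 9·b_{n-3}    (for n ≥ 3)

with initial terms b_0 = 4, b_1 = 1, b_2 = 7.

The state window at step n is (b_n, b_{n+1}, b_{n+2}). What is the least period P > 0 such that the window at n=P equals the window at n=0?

n=0: window = (4, 1, 7)
n=1: window = (1, 7, 10)
n=2: window = (7, 10, 9)
n=3: window = (10, 9, 2)
n=4: window = (9, 2, 3)
n=5: window = (2, 3, 5)
n=6: window = (3, 5, 2)
n=7: window = (5, 2, 7)
n=8: window = (2, 7, 12)
n=9: window = (7, 12, 7)
n=10: window = (12, 7, 12)
n=11: window = (7, 12, 6)
n=12: window = (12, 6, 11)
n=13: window = (6, 11, 12)
n=14: window = (11, 12, 2)
n=15: window = (12, 2, 4)
n=16: window = (2, 4, 7)
n=17: window = (4, 7, 10)
n=18: window = (7, 10, 10)
n=19: window = (10, 10, 3)
n=20: window = (10, 3, 10)
n=21: window = (3, 10, 1)
n=22: window = (10, 1, 10)
n=23: window = (1, 10, 2)
n=24: window = (10, 2, 6)
n=25: window = (2, 6, 4)
n=26: window = (6, 4, 6)
n=27: window = (4, 6, 6)
n=28: window = (6, 6, 0)
n=29: window = (6, 0, 12)
n=30: window = (0, 12, 1)
n=31: window = (12, 1, 8)
n=32: window = (1, 8, 5)
n=33: window = (8, 5, 10)
n=34: window = (5, 10, 8)
n=35: window = (10, 8, 9)
n=36: window = (8, 9, 4)
n=37: window = (9, 4, 0)
n=38: window = (4, 0, 1)
n=39: window = (0, 1, 11)
n=40: window = (1, 11, 4)
n=41: window = (11, 4, 1)
n=42: window = (4, 1, 7)
window at n=42 equals window at n=0 → period = 42

42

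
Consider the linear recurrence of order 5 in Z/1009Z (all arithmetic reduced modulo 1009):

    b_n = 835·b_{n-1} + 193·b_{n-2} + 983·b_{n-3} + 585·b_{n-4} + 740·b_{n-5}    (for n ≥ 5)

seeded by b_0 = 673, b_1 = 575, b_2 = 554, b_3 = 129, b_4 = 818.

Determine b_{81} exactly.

555

b_5 = 835·818 + 193·129 + 983·554 + 585·575 + 740·673 = 292
b_6 = 835·292 + 193·818 + 983·129 + 585·554 + 740·575 = 697
b_7 = 835·697 + 193·292 + 983·818 + 585·129 + 740·554 = 680
b_8 = 835·680 + 193·697 + 983·292 + 585·818 + 740·129 = 406
b_9 = 835·406 + 193·680 + 983·697 + 585·292 + 740·818 = 315
b_10 = 835·315 + 193·406 + 983·680 + 585·697 + 740·292 = 77
Continuing the recurrence:
  b_11 = 952;  b_12 = 549;  b_13 = 838;  b_14 = 639;  b_15 = 378;  b_16 = 953
  b_17 = 997;  b_18 = 693;  b_19 = 445;  b_20 = 891;  b_21 = 588;  b_22 = 556
  b_23 = 888;  b_24 = 14;  b_25 = 489;  b_26 = 67;  b_27 = 239;  b_28 = 379
  b_29 = 416;  b_30 = 76;  b_31 = 409;  b_32 = 309;  b_33 = 137;  b_34 = 99
  b_35 = 40;  b_36 = 627;  b_37 = 26;  b_38 = 294;  b_39 = 923;  b_40 = 258
  b_41 = 402;  b_42 = 773;  b_43 = 708;  b_44 = 926;  b_45 = 110;  b_46 = 917
  b_47 = 452;  b_48 = 753;  b_49 = 887;  b_50 = 765;  b_51 = 935;  b_52 = 308
  b_53 = 540;  b_54 = 764;  b_55 = 757;  b_56 = 989;  b_57 = 534;  b_58 = 575
  b_59 = 719;  b_60 = 830;  b_61 = 521;  b_62 = 402;  b_63 = 517;  b_64 = 854
  b_65 = 50;  b_66 = 586;  b_67 = 78;  b_68 = 657;  b_69 = 841;  b_70 = 54
  b_71 = 624;  b_72 = 174;  b_73 = 404;  b_74 = 637;  b_75 = 334;  b_76 = 363
  b_77 = 724;  b_78 = 595;  b_79 = 351
b_80 = 835·351 + 193·595 + 983·724 + 585·363 + 740·334 = 42
b_81 = 835·42 + 193·351 + 983·595 + 585·724 + 740·363 = 555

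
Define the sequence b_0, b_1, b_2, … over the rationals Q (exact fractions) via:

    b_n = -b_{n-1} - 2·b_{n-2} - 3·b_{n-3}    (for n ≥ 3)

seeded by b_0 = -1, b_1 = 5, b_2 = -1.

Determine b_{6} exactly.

b_3 = -1·-1 + -2·5 + -3·-1 = -6
b_4 = -1·-6 + -2·-1 + -3·5 = -7
b_5 = -1·-7 + -2·-6 + -3·-1 = 22
b_6 = -1·22 + -2·-7 + -3·-6 = 10

10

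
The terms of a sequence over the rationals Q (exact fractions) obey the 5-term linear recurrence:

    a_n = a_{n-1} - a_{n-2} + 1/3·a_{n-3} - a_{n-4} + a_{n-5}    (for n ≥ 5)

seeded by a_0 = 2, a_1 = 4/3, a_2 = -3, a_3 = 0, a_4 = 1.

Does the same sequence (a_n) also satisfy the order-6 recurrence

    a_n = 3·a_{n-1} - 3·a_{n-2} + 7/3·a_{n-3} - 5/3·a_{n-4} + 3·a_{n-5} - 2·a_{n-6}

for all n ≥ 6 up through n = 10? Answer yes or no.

yes

Terms a_0..a_10: 2, 4/3, -3, 0, 1, 2/3, 4, 2/3, -37/9, -28/9, -19/9
n=6: candidate gives 4, actual a_6 = 4 ✓
n=7: candidate gives 2/3, actual a_7 = 2/3 ✓
n=8: candidate gives -37/9, actual a_8 = -37/9 ✓
n=9: candidate gives -28/9, actual a_9 = -28/9 ✓
n=10: candidate gives -19/9, actual a_10 = -19/9 ✓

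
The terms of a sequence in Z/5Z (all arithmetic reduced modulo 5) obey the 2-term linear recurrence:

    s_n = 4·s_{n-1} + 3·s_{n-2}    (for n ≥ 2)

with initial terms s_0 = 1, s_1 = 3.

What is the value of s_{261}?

s_2 = 4·3 + 3·1 = 0
s_3 = 4·0 + 3·3 = 4
s_4 = 4·4 + 3·0 = 1
s_5 = 4·1 + 3·4 = 1
s_6 = 4·1 + 3·1 = 2
s_7 = 4·2 + 3·1 = 1
s_8 = 4·1 + 3·2 = 0
s_9 = 4·0 + 3·1 = 3
s_10 = 4·3 + 3·0 = 2
s_11 = 4·2 + 3·3 = 2
s_12 = 4·2 + 3·2 = 4
s_13 = 4·4 + 3·2 = 2
s_14 = 4·2 + 3·4 = 0
s_15 = 4·0 + 3·2 = 1
s_16 = 4·1 + 3·0 = 4
s_17 = 4·4 + 3·1 = 4
s_18 = 4·4 + 3·4 = 3
s_19 = 4·3 + 3·4 = 4
s_20 = 4·4 + 3·3 = 0
s_21 = 4·0 + 3·4 = 2
s_22 = 4·2 + 3·0 = 3
s_23 = 4·3 + 3·2 = 3
s_24 = 4·3 + 3·3 = 1
s_25 = 4·1 + 3·3 = 3
(s_24, s_25) = (1, 3) = (s_0, s_1), so the sequence has period 24.
261 ≡ 21 (mod 24), hence s_261 = s_21 = 2.

2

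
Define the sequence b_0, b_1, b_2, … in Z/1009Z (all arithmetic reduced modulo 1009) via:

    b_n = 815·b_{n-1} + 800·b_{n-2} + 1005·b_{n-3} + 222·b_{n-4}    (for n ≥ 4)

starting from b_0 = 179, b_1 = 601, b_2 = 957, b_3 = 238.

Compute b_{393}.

b_4 = 815·238 + 800·957 + 1005·601 + 222·179 = 12
b_5 = 815·12 + 800·238 + 1005·957 + 222·601 = 840
b_6 = 815·840 + 800·12 + 1005·238 + 222·957 = 629
b_7 = 815·629 + 800·840 + 1005·12 + 222·238 = 389
b_8 = 815·389 + 800·629 + 1005·840 + 222·12 = 231
b_9 = 815·231 + 800·389 + 1005·629 + 222·840 = 336
Continuing the recurrence:
  b_10 = 403;  b_11 = 595;  b_12 = 622;  b_13 = 496;  b_14 = 106;  b_15 = 329
  b_16 = 679;  b_17 = 11;  b_18 = 260;  b_19 = 430;  b_20 = 826;  b_21 = 511
  b_22 = 158;  b_23 = 110;  b_24 = 841;  b_25 = 323;  b_26 = 23;  b_27 = 546
  b_28 = 13;  b_29 = 383;  b_30 = 569;  b_31 = 348;  b_32 = 577;  b_33 = 998
  b_34 = 413;  b_35 = 152;  b_36 = 225;  b_37 = 199;  b_38 = 402;  b_39 = 39
  b_40 = 957;  b_41 = 111;  b_42 = 729;  b_43 = 636;  b_44 = 841;  b_45 = 96
  b_46 = 216;  b_47 = 185;  b_48 = 348;  b_49 = 36;  b_50 = 793;  b_51 = 401
  b_52 = 66;  b_53 = 26;  b_54 = 218;  b_55 = 672;  b_56 = 58;  b_57 = 514
  b_58 = 464;  b_59 = 951;  b_60 = 771;  b_61 = 25;  b_62 = 818;  b_63 = 734
  b_64 = 982;  b_65 = 415;  b_66 = 875;  b_67 = 408;  b_68 = 731;  b_69 = 786
  b_70 = 363;  b_71 = 270;  b_72 = 621;  b_73 = 172;  b_74 = 96;  b_75 = 866
  b_76 = 565;  b_77 = 455;  b_78 = 176;  b_79 = 213;  b_80 = 99;  b_81 = 259
  b_82 = 580;  b_83 = 310;  b_84 = 13;  b_85 = 983;  b_86 = 695;  b_87 = 921
  b_88 = 932;  b_89 = 562;  b_90 = 158;  b_91 = 156;  b_92 = 110;  b_93 = 567
  b_94 = 346;  b_95 = 924;  b_96 = 634;  b_97 = 88;  b_98 = 222;  b_99 = 881
  b_100 = 777;  b_101 = 607;  b_102 = 706;  b_103 = 286;  b_104 = 325;  b_105 = 25
  b_106 = 75;  b_107 = 39;  b_108 = 377;  b_109 = 645;  b_110 = 245;  b_111 = 381
  b_112 = 391;  b_113 = 853;  b_114 = 402;  b_115 = 301;  b_116 = 509;  b_117 = 878
  b_118 = 10;  b_119 = 424;  b_120 = 924;  b_121 = 661;  b_122 = 36;  b_123 = 794
  b_124 = 564;  b_125 = 388;  b_126 = 351;  b_127 = 610;  b_128 = 569;  b_129 = 224
  b_130 = 888;  b_131 = 830;  b_132 = 790;  b_133 = 957;  b_134 = 452;  b_135 = 353
  b_136 = 530;  b_137 = 752;  b_138 = 687;  b_139 = 717;  b_140 = 474;  b_141 = 80
  b_142 = 754;  b_143 = 336;  b_144 = 191;  b_145 = 294;  b_146 = 477;  b_147 = 564
  b_148 = 620;  b_149 = 770;  b_150 = 244;  b_151 = 227;  b_152 = 175;  b_153 = 788
  b_154 = 28;  b_155 = 650;  b_156 = 610;  b_157 = 345;  b_158 = 906;  b_159 = 945
  b_160 = 489;  b_161 = 557;  b_162 = 210;  b_163 = 231;  b_164 = 473;  b_165 = 935
  b_166 = 546;  b_167 = 301;  b_168 = 397;  b_169 = 883;  b_170 = 939;  b_171 = 212
  b_172 = 591;  b_173 = 11;  b_174 = 228;  b_175 = 187;  b_176 = 814;  b_177 = 277
  b_178 = 561;  b_179 = 683;  b_180 = 479;  b_181 = 152;  b_182 = 283;  b_183 = 482
  b_184 = 498;  b_185 = 738;  b_186 = 309;  b_187 = 805;  b_188 = 870;  b_189 = 132
  b_190 = 209;  b_191 = 142;  b_192 = 303;  b_193 = 548;  b_194 = 298;  b_195 = 237
  b_196 = 201;  b_197 = 658;  b_198 = 483;  b_199 = 188;  b_200 = 426;  b_201 = 10
  b_202 = 365;  b_203 = 429;  b_204 = 606;  b_205 = 380;  b_206 = 20;  b_207 = 433
  b_208 = 434;  b_209 = 397;  b_210 = 460;  b_211 = 879;  b_212 = 633;  b_213 = 752
  b_214 = 21;  b_215 = 85;  b_216 = 604;  b_217 = 640;  b_218 = 122;  b_219 = 286
  b_220 = 96;  b_221 = 636;  b_222 = 545;  b_223 = 20;  b_224 = 874;  b_225 = 591
  b_226 = 165;  b_227 = 801;  b_228 = 776;  b_229 = 263;  b_230 = 831;  b_231 = 915
  b_232 = 642;  b_233 = 610;  b_234 = 952;  b_235 = 383;  b_236 = 2;  b_237 = 727
  b_238 = 753;  b_239 = 901;  b_240 = 353;  b_241 = 473;  b_242 = 41;  b_243 = 989
  b_244 = 146;  b_245 = 987;  b_246 = 89;  b_247 = 470;  b_248 = 412;  b_249 = 240
  b_250 = 236;  b_251 = 694;  b_252 = 381;  b_253 = 870;  b_254 = 989;  b_255 = 828
  b_256 = 325;  b_257 = 505;  b_258 = 910;  b_259 = 322;  b_260 = 101;  b_261 = 389
  b_262 = 230;  b_263 = 654;  b_264 = 297;  b_265 = 106;  b_266 = 113;  b_267 = 33
  b_268 = 176;  b_269 = 201;  b_270 = 635;  b_271 = 845;  b_272 = 936;  b_273 = 719
  b_274 = 244;  b_275 = 365;  b_276 = 372;  b_277 = 99;  b_278 = 150;  b_279 = 490
  b_280 = 174;  b_281 = 238;  b_282 = 261;  b_283 = 645;  b_284 = 266;  b_285 = 589
  b_286 = 528;  b_287 = 340;  b_288 = 455;  b_289 = 595;  b_290 = 177;  b_291 = 732
  b_292 = 349;  b_293 = 489;  b_294 = 738;  b_295 = 491;  b_296 = 583;  b_297 = 875
  b_298 = 436;  b_299 = 651;  b_300 = 327;  b_301 = 72;  b_302 = 778;  b_303 = 441
  b_304 = 725;  b_305 = 15;  b_306 = 373;  b_307 = 334;  b_308 = 984;  b_309 = 449
  b_310 = 598;  b_311 = 610;  b_312 = 573;  b_313 = 903;  b_314 = 853;  b_315 = 899
  b_316 = 963;  b_317 = 934;  b_318 = 62;  b_319 = 600;  b_320 = 981;  b_321 = 358
  b_322 = 232;  b_323 = 365;  b_324 = 188;  b_325 = 97;  b_326 = 6;  b_327 = 319
  b_328 = 406;  b_329 = 182;  b_330 = 974;  b_331 = 613;  b_332 = 1004;  b_333 = 171
  b_334 = 27;  b_335 = 283;  b_336 = 219;  b_337 = 797;  b_338 = 219;  b_339 = 205
  b_340 = 249;  b_341 = 151;  b_342 = 769;  b_343 = 993;  b_344 = 984;  b_345 = 298
  b_346 = 142;  b_347 = 555;  b_348 = 197;  b_349 = 167;  b_350 = 129;  b_351 = 944
  b_352 = 463;  b_353 = 681;  b_354 = 808;  b_355 = 454;  b_356 = 518;  b_357 = 1004
  b_358 = 647;  b_359 = 477;  b_360 = 263;  b_361 = 973;  b_362 = 915;  b_363 = 441
  b_364 = 694;  b_365 = 676;  b_366 = 851;  b_367 = 638;  b_368 = 74;  b_369 = 988
  b_370 = 421;  b_371 = 488;  b_372 = 336;  b_373 = 26;  b_374 = 98;  b_375 = 817
  b_376 = 444;  b_377 = 741;  b_378 = 891;  b_379 = 198;  b_380 = 125;  b_381 = 460
  b_382 = 925;  b_383 = 945;  b_384 = 387;  b_385 = 394;  b_386 = 864;  b_387 = 658
  b_388 = 108;  b_389 = 204;  b_390 = 903;  b_391 = 474
b_392 = 815·474 + 800·903 + 1005·204 + 222·108 = 781
b_393 = 815·781 + 800·474 + 1005·903 + 222·204 = 968

968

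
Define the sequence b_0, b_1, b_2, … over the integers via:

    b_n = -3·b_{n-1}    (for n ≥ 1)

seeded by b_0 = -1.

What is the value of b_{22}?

-31381059609

b_1 = -3·-1 = 3
b_2 = -3·3 = -9
b_3 = -3·-9 = 27
b_4 = -3·27 = -81
b_5 = -3·-81 = 243
b_6 = -3·243 = -729
b_7 = -3·-729 = 2187
b_8 = -3·2187 = -6561
b_9 = -3·-6561 = 19683
b_10 = -3·19683 = -59049
b_11 = -3·-59049 = 177147
b_12 = -3·177147 = -531441
b_13 = -3·-531441 = 1594323
b_14 = -3·1594323 = -4782969
b_15 = -3·-4782969 = 14348907
b_16 = -3·14348907 = -43046721
b_17 = -3·-43046721 = 129140163
b_18 = -3·129140163 = -387420489
b_19 = -3·-387420489 = 1162261467
b_20 = -3·1162261467 = -3486784401
b_21 = -3·-3486784401 = 10460353203
b_22 = -3·10460353203 = -31381059609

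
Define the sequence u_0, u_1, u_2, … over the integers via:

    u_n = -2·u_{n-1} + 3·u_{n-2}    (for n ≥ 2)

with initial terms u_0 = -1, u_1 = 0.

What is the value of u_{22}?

u_2 = -2·0 + 3·-1 = -3
u_3 = -2·-3 + 3·0 = 6
u_4 = -2·6 + 3·-3 = -21
u_5 = -2·-21 + 3·6 = 60
u_6 = -2·60 + 3·-21 = -183
u_7 = -2·-183 + 3·60 = 546
u_8 = -2·546 + 3·-183 = -1641
u_9 = -2·-1641 + 3·546 = 4920
u_10 = -2·4920 + 3·-1641 = -14763
u_11 = -2·-14763 + 3·4920 = 44286
u_12 = -2·44286 + 3·-14763 = -132861
u_13 = -2·-132861 + 3·44286 = 398580
u_14 = -2·398580 + 3·-132861 = -1195743
u_15 = -2·-1195743 + 3·398580 = 3587226
u_16 = -2·3587226 + 3·-1195743 = -10761681
u_17 = -2·-10761681 + 3·3587226 = 32285040
u_18 = -2·32285040 + 3·-10761681 = -96855123
u_19 = -2·-96855123 + 3·32285040 = 290565366
u_20 = -2·290565366 + 3·-96855123 = -871696101
u_21 = -2·-871696101 + 3·290565366 = 2615088300
u_22 = -2·2615088300 + 3·-871696101 = -7845264903

-7845264903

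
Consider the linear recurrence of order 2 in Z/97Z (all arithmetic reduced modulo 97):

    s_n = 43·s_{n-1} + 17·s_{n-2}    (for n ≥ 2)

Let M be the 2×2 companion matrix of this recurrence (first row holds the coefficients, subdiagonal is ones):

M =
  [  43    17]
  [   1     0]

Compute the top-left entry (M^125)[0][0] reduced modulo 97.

(M^125)[0][0] is the top entry after applying M 125 times to the unit state (1, 0). Equivalently it is h_{126} for the auxiliary sequence (h_n) obeying the same recurrence with h_1 = 1 and h_i = 0 for 0 ≤ i < 1:
h_2 = 43·1 + 17·0 = 43
h_3 = 43·43 + 17·1 = 23
h_4 = 43·23 + 17·43 = 71
h_5 = 43·71 + 17·23 = 49
h_6 = 43·49 + 17·71 = 16
h_7 = 43·16 + 17·49 = 66
h_8 = 43·66 + 17·16 = 6
h_9 = 43·6 + 17·66 = 22
h_10 = 43·22 + 17·6 = 78
h_11 = 43·78 + 17·22 = 42
h_12 = 43·42 + 17·78 = 28
h_13 = 43·28 + 17·42 = 75
h_14 = 43·75 + 17·28 = 15
h_15 = 43·15 + 17·75 = 77
h_16 = 43·77 + 17·15 = 74
h_17 = 43·74 + 17·77 = 29
h_18 = 43·29 + 17·74 = 80
h_19 = 43·80 + 17·29 = 53
h_20 = 43·53 + 17·80 = 50
h_21 = 43·50 + 17·53 = 44
h_22 = 43·44 + 17·50 = 26
h_23 = 43·26 + 17·44 = 23
h_24 = 43·23 + 17·26 = 73
h_25 = 43·73 + 17·23 = 38
h_26 = 43·38 + 17·73 = 62
h_27 = 43·62 + 17·38 = 14
h_28 = 43·14 + 17·62 = 7
h_29 = 43·7 + 17·14 = 54
h_30 = 43·54 + 17·7 = 16
h_31 = 43·16 + 17·54 = 54
h_32 = 43·54 + 17·16 = 72
h_33 = 43·72 + 17·54 = 37
h_34 = 43·37 + 17·72 = 2
h_35 = 43·2 + 17·37 = 36
h_36 = 43·36 + 17·2 = 30
h_37 = 43·30 + 17·36 = 59
h_38 = 43·59 + 17·30 = 40
h_39 = 43·40 + 17·59 = 7
h_40 = 43·7 + 17·40 = 11
h_41 = 43·11 + 17·7 = 10
h_42 = 43·10 + 17·11 = 35
h_43 = 43·35 + 17·10 = 26
h_44 = 43·26 + 17·35 = 64
h_45 = 43·64 + 17·26 = 90
h_46 = 43·90 + 17·64 = 11
h_47 = 43·11 + 17·90 = 63
h_48 = 43·63 + 17·11 = 83
h_49 = 43·83 + 17·63 = 81
h_50 = 43·81 + 17·83 = 44
h_51 = 43·44 + 17·81 = 68
h_52 = 43·68 + 17·44 = 83
h_53 = 43·83 + 17·68 = 69
h_54 = 43·69 + 17·83 = 13
h_55 = 43·13 + 17·69 = 83
h_56 = 43·83 + 17·13 = 7
h_57 = 43·7 + 17·83 = 63
h_58 = 43·63 + 17·7 = 15
h_59 = 43·15 + 17·63 = 67
h_60 = 43·67 + 17·15 = 32
h_61 = 43·32 + 17·67 = 90
h_62 = 43·90 + 17·32 = 49
h_63 = 43·49 + 17·90 = 48
h_64 = 43·48 + 17·49 = 84
h_65 = 43·84 + 17·48 = 63
h_66 = 43·63 + 17·84 = 63
h_67 = 43·63 + 17·63 = 94
h_68 = 43·94 + 17·63 = 69
h_69 = 43·69 + 17·94 = 6
h_70 = 43·6 + 17·69 = 73
h_71 = 43·73 + 17·6 = 40
h_72 = 43·40 + 17·73 = 51
h_73 = 43·51 + 17·40 = 60
h_74 = 43·60 + 17·51 = 52
h_75 = 43·52 + 17·60 = 55
h_76 = 43·55 + 17·52 = 48
h_77 = 43·48 + 17·55 = 89
h_78 = 43·89 + 17·48 = 84
h_79 = 43·84 + 17·89 = 81
h_80 = 43·81 + 17·84 = 61
h_81 = 43·61 + 17·81 = 23
h_82 = 43·23 + 17·61 = 86
h_83 = 43·86 + 17·23 = 15
h_84 = 43·15 + 17·86 = 70
h_85 = 43·70 + 17·15 = 64
h_86 = 43·64 + 17·70 = 62
h_87 = 43·62 + 17·64 = 68
h_88 = 43·68 + 17·62 = 1
h_89 = 43·1 + 17·68 = 35
h_90 = 43·35 + 17·1 = 67
h_91 = 43·67 + 17·35 = 81
h_92 = 43·81 + 17·67 = 63
h_93 = 43·63 + 17·81 = 12
h_94 = 43·12 + 17·63 = 35
h_95 = 43·35 + 17·12 = 60
h_96 = 43·60 + 17·35 = 71
h_97 = 43·71 + 17·60 = 96
h_98 = 43·96 + 17·71 = 0
h_99 = 43·0 + 17·96 = 80
h_100 = 43·80 + 17·0 = 45
h_101 = 43·45 + 17·80 = 94
h_102 = 43·94 + 17·45 = 54
h_103 = 43·54 + 17·94 = 40
h_104 = 43·40 + 17·54 = 19
h_105 = 43·19 + 17·40 = 42
h_106 = 43·42 + 17·19 = 92
h_107 = 43·92 + 17·42 = 14
h_108 = 43·14 + 17·92 = 32
h_109 = 43·32 + 17·14 = 62
h_110 = 43·62 + 17·32 = 9
h_111 = 43·9 + 17·62 = 83
h_112 = 43·83 + 17·9 = 36
h_113 = 43·36 + 17·83 = 49
h_114 = 43·49 + 17·36 = 3
h_115 = 43·3 + 17·49 = 89
h_116 = 43·89 + 17·3 = 95
h_117 = 43·95 + 17·89 = 69
h_118 = 43·69 + 17·95 = 23
h_119 = 43·23 + 17·69 = 28
h_120 = 43·28 + 17·23 = 43
h_121 = 43·43 + 17·28 = 94
h_122 = 43·94 + 17·43 = 20
h_123 = 43·20 + 17·94 = 33
h_124 = 43·33 + 17·20 = 13
h_125 = 43·13 + 17·33 = 53
h_126 = 43·53 + 17·13 = 75

75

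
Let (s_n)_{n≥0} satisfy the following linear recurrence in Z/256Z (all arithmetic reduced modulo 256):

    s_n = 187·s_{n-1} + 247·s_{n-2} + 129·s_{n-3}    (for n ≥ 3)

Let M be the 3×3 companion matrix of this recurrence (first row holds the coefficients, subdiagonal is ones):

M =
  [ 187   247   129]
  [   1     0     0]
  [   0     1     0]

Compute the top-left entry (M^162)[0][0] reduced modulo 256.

(M^162)[0][0] is the top entry after applying M 162 times to the unit state (1, 0, 0). Equivalently it is h_{164} for the auxiliary sequence (h_n) obeying the same recurrence with h_2 = 1 and h_i = 0 for 0 ≤ i < 2:
h_3 = 187·1 + 247·0 + 129·0 = 187
h_4 = 187·187 + 247·1 + 129·0 = 144
h_5 = 187·144 + 247·187 + 129·1 = 30
h_6 = 187·30 + 247·144 + 129·187 = 21
h_7 = 187·21 + 247·30 + 129·144 = 217
h_8 = 187·217 + 247·21 + 129·30 = 228
Continuing the recurrence:
  h_9 = 128;  h_10 = 213;  h_11 = 251;  h_12 = 92;  h_13 = 182;  h_14 = 49
  h_15 = 193;  h_16 = 248;  h_17 = 16;  h_18 = 57;  h_19 = 11;  h_20 = 24
  h_21 = 222;  h_22 = 221;  h_23 = 185;  h_24 = 60;  h_25 = 176;  h_26 = 173
  h_27 = 107;  h_28 = 196;  h_29 = 150;  h_30 = 153;  h_31 = 65;  h_32 = 176
  h_33 = 96;  h_34 = 177;  h_35 = 155;  h_36 = 96;  h_37 = 222;  h_38 = 229
  h_39 = 217;  h_40 = 84;  h_41 = 32;  h_42 = 197;  h_43 = 27;  h_44 = 236
  h_45 = 182;  h_46 = 65;  h_47 = 1;  h_48 = 40;  h_49 = 240;  h_50 = 105
  h_51 = 107;  h_52 = 104;  h_53 = 30;  h_54 = 45;  h_55 = 57;  h_56 = 44
  h_57 = 208;  h_58 = 29;  h_59 = 11;  h_60 = 212;  h_61 = 22;  h_62 = 41
  h_63 = 1;  h_64 = 96;  h_65 = 192;  h_66 = 97;  h_67 = 123;  h_68 = 48
  h_69 = 158;  h_70 = 181;  h_71 = 217;  h_72 = 196;  h_73 = 192;  h_74 = 181
  h_75 = 59;  h_76 = 124;  h_77 = 182;  h_78 = 81;  h_79 = 65;  h_80 = 88
  h_81 = 208;  h_82 = 153;  h_83 = 203;  h_84 = 184;  h_85 = 94;  h_86 = 125
  h_87 = 185;  h_88 = 28;  h_89 = 240;  h_90 = 141;  h_91 = 171;  h_92 = 228
  h_93 = 150;  h_94 = 185;  h_95 = 193;  h_96 = 16;  h_97 = 32;  h_98 = 17
  h_99 = 91;  h_100 = 0;  h_101 = 94;  h_102 = 133;  h_103 = 217;  h_104 = 52
  h_105 = 96;  h_106 = 165;  h_107 = 91;  h_108 = 12;  h_109 = 182;  h_110 = 97
  h_111 = 129;  h_112 = 136;  h_113 = 176;  h_114 = 201;  h_115 = 43;  h_116 = 8
  h_117 = 158;  h_118 = 205;  h_119 = 57;  h_120 = 12;  h_121 = 16;  h_122 = 253
  h_123 = 75;  h_124 = 244;  h_125 = 22;  h_126 = 73;  h_127 = 129;  h_128 = 192
  h_129 = 128;  h_130 = 193;  h_131 = 59;  h_132 = 208;  h_133 = 30;  h_134 = 85
  h_135 = 217;  h_136 = 164;  h_137 = 0;  h_138 = 149;  h_139 = 123;  h_140 = 156
  h_141 = 182;  h_142 = 113;  h_143 = 193;  h_144 = 184;  h_145 = 144;  h_146 = 249
  h_147 = 139;  h_148 = 88;  h_149 = 222;  h_150 = 29;  h_151 = 185;  h_152 = 252
  h_153 = 48;  h_154 = 109;  h_155 = 235;  h_156 = 4;  h_157 = 150;  h_158 = 217
  h_159 = 65;  h_160 = 112;  h_161 = 224;  h_162 = 113
h_163 = 187·113 + 247·224 + 129·112 = 27
h_164 = 187·27 + 247·113 + 129·224 = 160

160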